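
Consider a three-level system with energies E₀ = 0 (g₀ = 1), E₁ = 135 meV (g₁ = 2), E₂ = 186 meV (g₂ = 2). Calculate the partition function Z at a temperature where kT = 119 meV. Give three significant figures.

Z = 2.06

Eᵢ/kT = 0, 1.1345, 1.5630.
Z = Σ gᵢe^(−Eᵢ/kT) = 1·e^(−0) + 2·e^(−1.1345) + 2·e^(−1.5630) = 1.0000 + 0.64317 + 0.41901 = 2.0622.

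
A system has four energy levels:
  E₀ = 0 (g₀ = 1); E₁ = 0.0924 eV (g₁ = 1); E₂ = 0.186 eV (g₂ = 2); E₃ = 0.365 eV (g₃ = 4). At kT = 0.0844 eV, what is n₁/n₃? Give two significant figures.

6.3

n₁/n₃ = (g₁/g₃) exp[−(E₁−E₃)/kT] = (1/4) × exp(−(-0.2726 eV)/(0.0844 eV)) = (1/4) × exp(3.230) = 6.3.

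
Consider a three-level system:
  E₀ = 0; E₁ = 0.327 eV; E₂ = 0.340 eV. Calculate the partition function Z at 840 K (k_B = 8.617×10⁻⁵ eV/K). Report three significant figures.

k_BT = 8.617×10⁻⁵ × 840 K = 0.072383 eV.
Eᵢ/kT = 0, 4.5176, 4.6972.
Z = Σ e^(−Eᵢ/kT) = e^(−0) + e^(−4.5176) + e^(−4.6972) = 1.0000 + 0.010915 + 0.0091208 = 1.0200.

Z = 1.02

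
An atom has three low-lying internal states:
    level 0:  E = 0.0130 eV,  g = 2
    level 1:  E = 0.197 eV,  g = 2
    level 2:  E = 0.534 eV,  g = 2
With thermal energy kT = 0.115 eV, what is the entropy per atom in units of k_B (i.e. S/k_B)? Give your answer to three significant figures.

1.19

Eᵢ/kT = 0.11304, 1.7130, 4.6435.
Z = Σ gᵢe^(−Eᵢ/kT) = 2·e^(−0.11304) + 2·e^(−1.7130) + 2·e^(−4.6435) = 1.7862 + 0.36065 + 0.019248 = 2.1661.
⟨E⟩ = Σ EᵢPᵢ = 0.048265 eV.
S/k_B = ln Z + ⟨E⟩/kT = ln(2.1661) + 0.048265/0.115 = 0.77293 + 0.41970 = 1.19.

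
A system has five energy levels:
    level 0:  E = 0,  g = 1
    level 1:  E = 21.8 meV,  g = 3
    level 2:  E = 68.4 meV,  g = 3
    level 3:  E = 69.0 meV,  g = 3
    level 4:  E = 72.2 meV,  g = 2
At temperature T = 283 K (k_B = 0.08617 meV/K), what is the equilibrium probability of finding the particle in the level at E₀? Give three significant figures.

0.372

k_BT = 0.08617 × 283 K = 24.386 meV.
Eᵢ/kT = 0, 0.89396, 2.8049, 2.8295, 2.9607.
Z = Σ gᵢe^(−Eᵢ/kT) = 1·e^(−0) + 3·e^(−0.89396) + 3·e^(−2.8049) + 3·e^(−2.8295) + 2·e^(−2.9607) = 1.0000 + 1.2271 + 0.18154 + 0.17713 + 0.10357 = 2.6893.
P₀ = g₀ e^(−E₀/kT) / Z = 1.0000/2.6893 = 0.372.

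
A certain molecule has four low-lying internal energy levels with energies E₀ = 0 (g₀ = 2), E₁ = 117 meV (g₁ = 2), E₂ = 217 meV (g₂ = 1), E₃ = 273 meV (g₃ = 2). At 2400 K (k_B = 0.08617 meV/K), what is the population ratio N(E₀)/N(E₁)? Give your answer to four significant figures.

1.761

k_BT = 0.08617 × 2400 K = 206.808 meV.
n₀/n₁ = (g₀/g₁) exp[−(E₀−E₁)/kT] = (2/2) × exp(−(-117 meV)/(206.808 meV)) = (2/2) × exp(0.565742) = 1.761.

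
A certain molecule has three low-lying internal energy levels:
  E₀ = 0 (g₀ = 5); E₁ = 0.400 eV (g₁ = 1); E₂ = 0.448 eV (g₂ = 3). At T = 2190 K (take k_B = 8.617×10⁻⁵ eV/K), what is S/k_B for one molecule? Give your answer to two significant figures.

1.9

k_BT = 8.617×10⁻⁵ × 2190 K = 0.1887 eV.
Eᵢ/kT = 0, 2.120, 2.374.
Z = Σ gᵢe^(−Eᵢ/kT) = 5·e^(−0) + 1·e^(−2.120) + 3·e^(−2.374) = 5.000 + 0.1200 + 0.2793 = 5.399.
⟨E⟩ = Σ EᵢPᵢ = 0.03207 eV.
S/k_B = ln Z + ⟨E⟩/kT = ln(5.399) + 0.03207/0.1887 = 1.686 + 0.1700 = 1.9.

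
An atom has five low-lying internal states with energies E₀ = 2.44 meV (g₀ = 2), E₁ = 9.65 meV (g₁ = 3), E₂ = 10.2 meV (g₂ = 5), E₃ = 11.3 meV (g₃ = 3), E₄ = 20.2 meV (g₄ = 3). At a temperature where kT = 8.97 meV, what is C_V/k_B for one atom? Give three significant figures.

Eᵢ/kT = 0.27202, 1.0758, 1.1371, 1.2598, 2.2520.
Z = Σ gᵢe^(−Eᵢ/kT) = 2·e^(−0.27202) + 3·e^(−1.0758) + 5·e^(−1.1371) + 3·e^(−1.2598) + 3·e^(−2.2520) = 1.5237 + 1.0231 + 1.6037 + 0.85113 + 0.31557 = 5.3172.
⟨E⟩ = 8.6400 meV, ⟨E²⟩ = 95.659 meV².
C_V/k_B = (⟨E²⟩ − ⟨E⟩²)/(kT)² = (95.659 − 74.650)/80.461 = 0.261.

0.261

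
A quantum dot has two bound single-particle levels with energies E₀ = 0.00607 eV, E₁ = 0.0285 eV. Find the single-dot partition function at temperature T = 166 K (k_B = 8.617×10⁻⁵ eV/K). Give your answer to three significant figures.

k_BT = 8.617×10⁻⁵ × 166 K = 0.014304 eV.
Eᵢ/kT = 0.42436, 1.9924.
Z = Σ e^(−Eᵢ/kT) = e^(−0.42436) + e^(−1.9924) = 0.65419 + 0.13637 = 0.79056.

Z = 0.791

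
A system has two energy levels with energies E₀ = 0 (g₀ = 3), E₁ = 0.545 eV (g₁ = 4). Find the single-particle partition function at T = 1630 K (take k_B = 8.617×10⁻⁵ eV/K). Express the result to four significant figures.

k_BT = 8.617×10⁻⁵ × 1630 K = 0.140457 eV.
Eᵢ/kT = 0, 3.88019.
Z = Σ gᵢe^(−Eᵢ/kT) = 3·e^(−0) + 4·e^(−3.88019) = 3.00000 + 0.0825876 = 3.08259.

Z = 3.083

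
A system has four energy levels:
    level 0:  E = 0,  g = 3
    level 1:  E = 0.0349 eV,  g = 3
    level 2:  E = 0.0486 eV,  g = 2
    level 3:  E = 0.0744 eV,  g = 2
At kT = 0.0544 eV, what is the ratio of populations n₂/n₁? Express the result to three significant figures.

0.518

n₂/n₁ = (g₂/g₁) exp[−(E₂−E₁)/kT] = (2/3) × exp(−(0.0137 eV)/(0.0544 eV)) = (2/3) × exp(-0.25184) = 0.518.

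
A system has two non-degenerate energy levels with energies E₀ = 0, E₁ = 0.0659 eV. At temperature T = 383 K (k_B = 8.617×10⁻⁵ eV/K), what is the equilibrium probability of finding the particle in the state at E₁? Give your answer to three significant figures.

0.120

k_BT = 8.617×10⁻⁵ × 383 K = 0.033003 eV.
Eᵢ/kT = 0, 1.9968.
Z = Σ e^(−Eᵢ/kT) = e^(−0) + e^(−1.9968) = 1.0000 + 0.13577 = 1.1358.
P₁ = e^(−E₁/kT) / Z = 0.13577/1.1358 = 0.120.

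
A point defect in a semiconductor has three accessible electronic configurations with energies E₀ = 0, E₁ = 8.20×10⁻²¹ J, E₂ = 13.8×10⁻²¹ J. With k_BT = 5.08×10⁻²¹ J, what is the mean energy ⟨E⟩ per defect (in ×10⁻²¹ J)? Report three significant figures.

2.01 ×10⁻²¹ J

Eᵢ/kT = 0, 1.6142, 2.7165.
Z = Σ e^(−Eᵢ/kT) = e^(−0) + e^(−1.6142) + e^(−2.7165) = 1.0000 + 0.19905 + 0.066106 = 1.2652.
⟨E⟩ = Σ Eᵢ e^(−Eᵢ/kT) / Z = (0·1.0000 + 8.20·0.19905 + 13.8·0.066106) / 1.2652 = 2.01 ×10⁻²¹ J.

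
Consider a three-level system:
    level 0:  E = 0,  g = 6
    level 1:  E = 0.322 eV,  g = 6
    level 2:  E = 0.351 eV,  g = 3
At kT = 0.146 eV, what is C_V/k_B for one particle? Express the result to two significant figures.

0.60

Eᵢ/kT = 0, 2.205, 2.404.
Z = Σ gᵢe^(−Eᵢ/kT) = 6·e^(−0) + 6·e^(−2.205) + 3·e^(−2.404) = 6.000 + 0.6615 + 0.2711 = 6.933.
⟨E⟩ = 0.04445 eV, ⟨E²⟩ = 0.01471 eV².
C_V/k_B = (⟨E²⟩ − ⟨E⟩²)/(kT)² = (0.01471 − 0.001976)/0.02132 = 0.60.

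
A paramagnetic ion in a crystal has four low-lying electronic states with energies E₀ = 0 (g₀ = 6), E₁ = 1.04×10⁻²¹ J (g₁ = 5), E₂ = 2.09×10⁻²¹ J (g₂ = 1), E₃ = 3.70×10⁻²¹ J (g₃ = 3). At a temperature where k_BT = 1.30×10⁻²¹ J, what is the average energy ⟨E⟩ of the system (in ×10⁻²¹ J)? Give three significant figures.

0.394 ×10⁻²¹ J

Eᵢ/kT = 0, 0.80000, 1.6077, 2.8462.
Z = Σ gᵢe^(−Eᵢ/kT) = 6·e^(−0) + 5·e^(−0.80000) + 1·e^(−1.6077) + 3·e^(−2.8462) = 6.0000 + 2.2466 + 0.20035 + 0.17419 = 8.6211.
⟨E⟩ = Σ Eᵢ gᵢe^(−Eᵢ/kT) / Z = (0·6.0000 + 1.04·2.2466 + 2.09·0.20035 + 3.70·0.17419) / 8.6211 = 0.394 ×10⁻²¹ J.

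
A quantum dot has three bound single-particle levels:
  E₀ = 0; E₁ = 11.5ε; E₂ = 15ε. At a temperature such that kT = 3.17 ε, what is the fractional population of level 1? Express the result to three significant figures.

Eᵢ/kT = 0, 3.6278, 4.7319.
Z = Σ e^(−Eᵢ/kT) = e^(−0) + e^(−3.6278) + e^(−4.7319) = 1.0000 + 0.026575 + 0.0088097 = 1.0354.
P₁ = e^(−E₁/kT) / Z = 0.026575/1.0354 = 0.0257.

0.0257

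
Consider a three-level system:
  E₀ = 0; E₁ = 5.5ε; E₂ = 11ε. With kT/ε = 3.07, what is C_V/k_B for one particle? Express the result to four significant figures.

Eᵢ/kT = 0, 1.79153, 3.58306.
Z = Σ e^(−Eᵢ/kT) = e^(−0) + e^(−1.79153) + e^(−3.58306) = 1.00000 + 0.166705 + 0.0277905 = 1.19450.
⟨E⟩ = 1.02350 ε, ⟨E²⟩ = 7.03682 ε².
C_V/k_B = (⟨E²⟩ − ⟨E⟩²)/(kT)² = (7.03682 − 1.04755)/9.42490 = 0.6355.

0.6355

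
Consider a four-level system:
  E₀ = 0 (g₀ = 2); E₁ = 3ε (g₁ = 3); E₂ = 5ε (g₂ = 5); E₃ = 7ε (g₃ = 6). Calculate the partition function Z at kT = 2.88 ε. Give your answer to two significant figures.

Eᵢ/kT = 0, 1.042, 1.736, 2.431.
Z = Σ gᵢe^(−Eᵢ/kT) = 2·e^(−0) + 3·e^(−1.042) + 5·e^(−1.736) + 6·e^(−2.431) = 2.000 + 1.058 + 0.8811 + 0.5277 = 4.467.

Z = 4.5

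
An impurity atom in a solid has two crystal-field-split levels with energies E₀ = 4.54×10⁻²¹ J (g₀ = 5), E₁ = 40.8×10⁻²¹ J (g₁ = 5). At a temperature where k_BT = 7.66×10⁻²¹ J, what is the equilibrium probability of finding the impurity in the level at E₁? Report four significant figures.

Eᵢ/kT = 0.592689, 5.32637.
Z = Σ gᵢe^(−Eᵢ/kT) = 5·e^(−0.592689) + 5·e^(−5.32637) = 2.76419 + 0.0243084 = 2.78850.
P₁ = g₁ e^(−E₁/kT) / Z = 0.0243084/2.78850 = 0.008717.

0.008717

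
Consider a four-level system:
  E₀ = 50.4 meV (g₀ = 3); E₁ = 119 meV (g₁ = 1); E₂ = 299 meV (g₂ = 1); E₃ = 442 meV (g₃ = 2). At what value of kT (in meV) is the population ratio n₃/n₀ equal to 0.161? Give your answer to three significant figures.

276 meV

n₃/n₀ = (g₃/g₀) exp[−(E₃−E₀)/kT] = 0.161.
⇒ (E₃−E₀)/kT = ln((2/3)/0.161) = ln(4.1408) = 1.4209.
kT = 391.6 meV / 1.4209 = 276 meV.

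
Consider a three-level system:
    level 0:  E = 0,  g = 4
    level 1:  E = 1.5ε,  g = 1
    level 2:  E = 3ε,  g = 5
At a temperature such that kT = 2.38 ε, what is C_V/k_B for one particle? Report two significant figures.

0.29

Eᵢ/kT = 0, 0.6303, 1.261.
Z = Σ gᵢe^(−Eᵢ/kT) = 4·e^(−0) + 1·e^(−0.6303) + 5·e^(−1.261) = 4.000 + 0.5324 + 1.417 = 5.949.
⟨E⟩ = 0.8488 ε, ⟨E²⟩ = 2.345 ε².
C_V/k_B = (⟨E²⟩ − ⟨E⟩²)/(kT)² = (2.345 − 0.7205)/5.664 = 0.29.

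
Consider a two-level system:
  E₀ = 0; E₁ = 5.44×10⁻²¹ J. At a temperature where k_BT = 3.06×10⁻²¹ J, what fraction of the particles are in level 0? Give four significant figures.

Eᵢ/kT = 0, 1.77778.
Z = Σ e^(−Eᵢ/kT) = e^(−0) + e^(−1.77778) = 1.00000 + 0.169013 = 1.16901.
P₀ = e^(−E₀/kT) / Z = 1.00000/1.16901 = 0.8554.

0.8554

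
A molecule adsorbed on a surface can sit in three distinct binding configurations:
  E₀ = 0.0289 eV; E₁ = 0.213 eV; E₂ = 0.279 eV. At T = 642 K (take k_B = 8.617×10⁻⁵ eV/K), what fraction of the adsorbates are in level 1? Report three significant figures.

0.0343

k_BT = 8.617×10⁻⁵ × 642 K = 0.055321 eV.
Eᵢ/kT = 0.52241, 3.8503, 5.0433.
Z = Σ e^(−Eᵢ/kT) = e^(−0.52241) + e^(−3.8503) + e^(−5.0433) = 0.59309 + 0.021273 + 0.0064524 = 0.62082.
P₁ = e^(−E₁/kT) / Z = 0.021273/0.62082 = 0.0343.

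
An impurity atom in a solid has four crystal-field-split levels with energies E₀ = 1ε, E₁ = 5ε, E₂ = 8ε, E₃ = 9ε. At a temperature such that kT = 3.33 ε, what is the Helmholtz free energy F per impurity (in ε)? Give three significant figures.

Eᵢ/kT = 0.30030, 1.5015, 2.4024, 2.7027.
Z = Σ e^(−Eᵢ/kT) = e^(−0.30030) + e^(−1.5015) + e^(−2.4024) + e^(−2.7027) = 0.74060 + 0.22280 + 0.090500 + 0.067024 = 1.1209.
F = −kT ln Z = −3.33 × ln(1.1209) = −3.33 × 0.11413 = -0.380 ε.

-0.380 ε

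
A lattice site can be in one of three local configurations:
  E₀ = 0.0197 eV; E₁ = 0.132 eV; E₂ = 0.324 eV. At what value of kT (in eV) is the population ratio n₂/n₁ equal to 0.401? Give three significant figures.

n₂/n₁ = exp[−(E₂−E₁)/kT] = 0.401.
⇒ (E₂−E₁)/kT = ln(1/0.401) = ln(2.4938) = 0.91381.
kT = 0.192 eV / 0.91381 = 0.210 eV.

0.210 eV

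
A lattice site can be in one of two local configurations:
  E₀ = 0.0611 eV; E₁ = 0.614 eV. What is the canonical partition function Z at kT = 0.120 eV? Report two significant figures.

Eᵢ/kT = 0.5092, 5.117.
Z = Σ e^(−Eᵢ/kT) = e^(−0.5092) + e^(−5.117) = 0.6010 + 0.005994 = 0.6070.

Z = 0.61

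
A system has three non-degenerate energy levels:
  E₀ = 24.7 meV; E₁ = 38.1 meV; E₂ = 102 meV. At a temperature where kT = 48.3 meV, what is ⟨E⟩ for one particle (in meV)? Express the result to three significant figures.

Eᵢ/kT = 0.51139, 0.78882, 2.1118.
Z = Σ e^(−Eᵢ/kT) = e^(−0.51139) + e^(−0.78882) + e^(−2.1118) = 0.59966 + 0.45438 + 0.12102 = 1.1751.
⟨E⟩ = Σ Eᵢ e^(−Eᵢ/kT) / Z = (24.7·0.59966 + 38.1·0.45438 + 102·0.12102) / 1.1751 = 37.8 meV.

37.8 meV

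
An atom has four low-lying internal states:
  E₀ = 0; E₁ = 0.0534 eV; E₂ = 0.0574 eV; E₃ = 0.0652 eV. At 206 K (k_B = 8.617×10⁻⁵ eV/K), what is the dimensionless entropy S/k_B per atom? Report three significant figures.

0.440

k_BT = 8.617×10⁻⁵ × 206 K = 0.017751 eV.
Eᵢ/kT = 0, 3.0083, 3.2336, 3.6730.
Z = Σ e^(−Eᵢ/kT) = e^(−0) + e^(−3.0083) + e^(−3.2336) + e^(−3.6730) = 1.0000 + 0.049376 + 0.039415 + 0.025400 = 1.1142.
⟨E⟩ = Σ EᵢPᵢ = 0.0058833 eV.
S/k_B = ln Z + ⟨E⟩/kT = ln(1.1142) + 0.0058833/0.017751 = 0.10814 + 0.33143 = 0.440.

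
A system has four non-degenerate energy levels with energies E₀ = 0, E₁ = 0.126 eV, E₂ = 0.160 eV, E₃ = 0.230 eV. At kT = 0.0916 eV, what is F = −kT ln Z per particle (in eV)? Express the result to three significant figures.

Eᵢ/kT = 0, 1.3755, 1.7467, 2.5109.
Z = Σ e^(−Eᵢ/kT) = e^(−0) + e^(−1.3755) + e^(−1.7467) + e^(−2.5109) = 1.0000 + 0.25271 + 0.17435 + 0.081195 = 1.5083.
F = −kT ln Z = −0.0916 × ln(1.5083) = −0.0916 × 0.41098 = -0.0376 eV.

-0.0376 eV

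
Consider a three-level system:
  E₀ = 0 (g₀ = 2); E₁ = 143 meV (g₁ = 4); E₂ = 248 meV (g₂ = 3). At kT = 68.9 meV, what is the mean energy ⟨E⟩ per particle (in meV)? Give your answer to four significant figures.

Eᵢ/kT = 0, 2.07547, 3.59942.
Z = Σ gᵢe^(−Eᵢ/kT) = 2·e^(−0) + 4·e^(−2.07547) + 3·e^(−3.59942) = 2.00000 + 0.501990 + 0.0820187 = 2.58401.
⟨E⟩ = Σ Eᵢ gᵢe^(−Eᵢ/kT) / Z = (0·2.00000 + 143·0.501990 + 248·0.0820187) / 2.58401 = 35.65 meV.

35.65 meV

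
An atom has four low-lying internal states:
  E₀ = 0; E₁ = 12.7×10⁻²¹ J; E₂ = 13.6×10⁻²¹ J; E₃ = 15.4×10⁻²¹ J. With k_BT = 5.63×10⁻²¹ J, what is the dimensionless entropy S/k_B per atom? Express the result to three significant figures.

Eᵢ/kT = 0, 2.2558, 2.4156, 2.7353.
Z = Σ e^(−Eᵢ/kT) = e^(−0) + e^(−2.2558) + e^(−2.4156) + e^(−2.7353) = 1.0000 + 0.10479 + 0.089314 + 0.064875 = 1.2590.
⟨E⟩ = Σ EᵢPᵢ = 2.8154 ×10⁻²¹ J.
S/k_B = ln Z + ⟨E⟩/kT = ln(1.2590) + 2.8154/5.63 = 0.23032 + 0.50007 = 0.730.

0.730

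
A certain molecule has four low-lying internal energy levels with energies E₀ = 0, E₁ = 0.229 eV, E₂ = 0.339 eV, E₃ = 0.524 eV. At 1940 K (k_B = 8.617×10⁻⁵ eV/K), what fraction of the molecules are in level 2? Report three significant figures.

k_BT = 8.617×10⁻⁵ × 1940 K = 0.16717 eV.
Eᵢ/kT = 0, 1.3699, 2.0279, 3.1345.
Z = Σ e^(−Eᵢ/kT) = e^(−0) + e^(−1.3699) + e^(−2.0279) + e^(−3.1345) = 1.0000 + 0.25413 + 0.13161 + 0.043522 = 1.4293.
P₂ = e^(−E₂/kT) / Z = 0.13161/1.4293 = 0.0921.

0.0921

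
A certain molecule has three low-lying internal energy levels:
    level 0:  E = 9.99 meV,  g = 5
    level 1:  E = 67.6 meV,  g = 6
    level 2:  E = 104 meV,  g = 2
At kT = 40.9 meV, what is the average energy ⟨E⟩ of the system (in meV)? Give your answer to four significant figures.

Eᵢ/kT = 0.244254, 1.65281, 2.54279.
Z = Σ gᵢe^(−Eᵢ/kT) = 5·e^(−0.244254) + 6·e^(−1.65281) + 2·e^(−2.54279) = 3.91644 + 1.14907 + 0.157293 = 5.22280.
⟨E⟩ = Σ Eᵢ gᵢe^(−Eᵢ/kT) / Z = (9.99·3.91644 + 67.6·1.14907 + 104·0.157293) / 5.22280 = 25.50 meV.

25.50 meV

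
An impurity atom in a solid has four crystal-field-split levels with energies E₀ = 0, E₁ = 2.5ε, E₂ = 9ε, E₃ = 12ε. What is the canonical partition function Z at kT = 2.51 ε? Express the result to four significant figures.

Z = 1.405

Eᵢ/kT = 0, 0.996016, 3.58566, 4.78088.
Z = Σ e^(−Eᵢ/kT) = e^(−0) + e^(−0.996016) + e^(−3.58566) + e^(−4.78088) = 1.00000 + 0.369348 + 0.0277184 + 0.00838861 = 1.40546.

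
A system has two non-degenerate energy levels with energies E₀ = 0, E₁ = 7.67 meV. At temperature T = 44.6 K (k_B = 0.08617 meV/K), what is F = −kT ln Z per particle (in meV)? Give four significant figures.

-0.4898 meV

k_BT = 0.08617 × 44.6 K = 3.84318 meV.
Eᵢ/kT = 0, 1.99574.
Z = Σ e^(−Eᵢ/kT) = e^(−0) + e^(−1.99574) = 1.00000 + 0.135913 = 1.13591.
F = −kT ln Z = −3.84318 × ln(1.13591) = −3.84318 × 0.127434 = -0.4898 meV.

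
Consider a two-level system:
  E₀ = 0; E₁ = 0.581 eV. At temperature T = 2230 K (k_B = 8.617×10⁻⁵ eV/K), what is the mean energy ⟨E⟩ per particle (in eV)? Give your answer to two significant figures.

k_BT = 8.617×10⁻⁵ × 2230 K = 0.1922 eV.
Eᵢ/kT = 0, 3.023.
Z = Σ e^(−Eᵢ/kT) = e^(−0) + e^(−3.023) = 1.000 + 0.04866 = 1.049.
⟨E⟩ = Σ Eᵢ e^(−Eᵢ/kT) / Z = (0·1.000 + 0.581·0.04866) / 1.049 = 0.027 eV.

0.027 eV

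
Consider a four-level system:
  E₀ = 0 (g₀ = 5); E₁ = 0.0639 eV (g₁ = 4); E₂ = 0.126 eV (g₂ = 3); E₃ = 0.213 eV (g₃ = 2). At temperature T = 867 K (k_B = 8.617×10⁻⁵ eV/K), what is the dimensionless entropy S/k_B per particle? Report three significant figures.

k_BT = 8.617×10⁻⁵ × 867 K = 0.074709 eV.
Eᵢ/kT = 0, 0.85532, 1.6865, 2.8511.
Z = Σ gᵢe^(−Eᵢ/kT) = 5·e^(−0) + 4·e^(−0.85532) + 3·e^(−1.6865) + 2·e^(−2.8511) = 5.0000 + 1.7006 + 0.55550 + 0.11556 = 7.3717.
⟨E⟩ = Σ EᵢPᵢ = 0.027575 eV.
S/k_B = ln Z + ⟨E⟩/kT = ln(7.3717) + 0.027575/0.074709 = 1.9976 + 0.36910 = 2.37.

2.37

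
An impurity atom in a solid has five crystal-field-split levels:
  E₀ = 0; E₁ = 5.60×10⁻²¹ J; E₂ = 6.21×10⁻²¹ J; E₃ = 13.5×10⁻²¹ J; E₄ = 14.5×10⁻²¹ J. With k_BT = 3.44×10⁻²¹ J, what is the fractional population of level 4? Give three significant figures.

Eᵢ/kT = 0, 1.6279, 1.8052, 3.9244, 4.2151.
Z = Σ e^(−Eᵢ/kT) = e^(−0) + e^(−1.6279) + e^(−1.8052) + e^(−3.9244) + e^(−4.2151) = 1.0000 + 0.19634 + 0.16444 + 0.019754 + 0.014771 = 1.3953.
P₄ = e^(−E₄/kT) / Z = 0.014771/1.3953 = 0.0106.

0.0106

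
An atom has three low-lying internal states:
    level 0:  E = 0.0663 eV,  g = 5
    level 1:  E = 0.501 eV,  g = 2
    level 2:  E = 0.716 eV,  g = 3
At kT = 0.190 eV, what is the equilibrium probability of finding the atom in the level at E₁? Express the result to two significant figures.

0.038

Eᵢ/kT = 0.3489, 2.637, 3.768.
Z = Σ gᵢe^(−Eᵢ/kT) = 5·e^(−0.3489) + 2·e^(−2.637) + 3·e^(−3.768) = 3.527 + 0.1432 + 0.06929 = 3.739.
P₁ = g₁ e^(−E₁/kT) / Z = 0.1432/3.739 = 0.038.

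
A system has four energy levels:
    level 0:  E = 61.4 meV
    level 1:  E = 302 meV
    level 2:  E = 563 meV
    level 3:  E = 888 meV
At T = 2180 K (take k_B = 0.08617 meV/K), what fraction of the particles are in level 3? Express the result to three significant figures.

0.00903

k_BT = 0.08617 × 2180 K = 187.85 meV.
Eᵢ/kT = 0.32686, 1.6077, 2.9971, 4.7272.
Z = Σ e^(−Eᵢ/kT) = e^(−0.32686) + e^(−1.6077) + e^(−2.9971) + e^(−4.7272) = 0.72118 + 0.20035 + 0.049932 + 0.0088512 = 0.98031.
P₃ = e^(−E₃/kT) / Z = 0.0088512/0.98031 = 0.00903.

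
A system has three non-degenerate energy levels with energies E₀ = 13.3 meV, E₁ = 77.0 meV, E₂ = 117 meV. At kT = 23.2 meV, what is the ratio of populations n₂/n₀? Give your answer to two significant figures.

0.011

n₂/n₀ = exp[−(E₂−E₀)/kT] = exp(−(103.7 meV)/(23.2 meV)) = exp(-4.470) = 0.011.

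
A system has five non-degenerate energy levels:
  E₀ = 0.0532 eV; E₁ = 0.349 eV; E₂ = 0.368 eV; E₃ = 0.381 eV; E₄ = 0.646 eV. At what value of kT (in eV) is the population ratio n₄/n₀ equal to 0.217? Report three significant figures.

n₄/n₀ = exp[−(E₄−E₀)/kT] = 0.217.
⇒ (E₄−E₀)/kT = ln(1/0.217) = ln(4.6083) = 1.5279.
kT = 0.5928 eV / 1.5279 = 0.388 eV.

0.388 eV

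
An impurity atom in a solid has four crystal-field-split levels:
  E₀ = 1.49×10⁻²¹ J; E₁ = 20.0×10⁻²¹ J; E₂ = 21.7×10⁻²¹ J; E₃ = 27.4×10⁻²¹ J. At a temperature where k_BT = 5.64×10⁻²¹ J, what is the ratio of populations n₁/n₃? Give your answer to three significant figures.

3.71

n₁/n₃ = exp[−(E₁−E₃)/kT] = exp(−(-7.4 ×10⁻²¹ J)/(5.64 ×10⁻²¹ J)) = exp(1.3121) = 3.71.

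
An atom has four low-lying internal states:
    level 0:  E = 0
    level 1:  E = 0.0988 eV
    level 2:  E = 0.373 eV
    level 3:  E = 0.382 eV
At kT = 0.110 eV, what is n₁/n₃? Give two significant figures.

13

n₁/n₃ = exp[−(E₁−E₃)/kT] = exp(−(-0.2832 eV)/(0.110 eV)) = exp(2.575) = 13.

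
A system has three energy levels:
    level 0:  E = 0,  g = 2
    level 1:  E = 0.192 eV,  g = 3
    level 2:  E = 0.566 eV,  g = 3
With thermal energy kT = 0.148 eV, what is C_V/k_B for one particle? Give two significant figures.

0.60

Eᵢ/kT = 0, 1.297, 3.824.
Z = Σ gᵢe^(−Eᵢ/kT) = 2·e^(−0) + 3·e^(−1.297) + 3·e^(−3.824) = 2.000 + 0.8201 + 0.06552 = 2.886.
⟨E⟩ = 0.06741 eV, ⟨E²⟩ = 0.01775 eV².
C_V/k_B = (⟨E²⟩ − ⟨E⟩²)/(kT)² = (0.01775 − 0.004544)/0.02190 = 0.60.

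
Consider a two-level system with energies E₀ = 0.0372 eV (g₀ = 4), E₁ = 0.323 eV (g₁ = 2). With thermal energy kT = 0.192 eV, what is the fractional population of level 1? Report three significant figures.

Eᵢ/kT = 0.19375, 1.6823.
Z = Σ gᵢe^(−Eᵢ/kT) = 4·e^(−0.19375) + 2·e^(−1.6823) = 3.2955 + 0.37189 = 3.6674.
P₁ = g₁ e^(−E₁/kT) / Z = 0.37189/3.6674 = 0.101.

0.101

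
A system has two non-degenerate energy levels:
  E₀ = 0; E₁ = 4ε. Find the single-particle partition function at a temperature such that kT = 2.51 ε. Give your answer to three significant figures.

Eᵢ/kT = 0, 1.5936.
Z = Σ e^(−Eᵢ/kT) = e^(−0) + e^(−1.5936) = 1.0000 + 0.20319 = 1.2032.

Z = 1.20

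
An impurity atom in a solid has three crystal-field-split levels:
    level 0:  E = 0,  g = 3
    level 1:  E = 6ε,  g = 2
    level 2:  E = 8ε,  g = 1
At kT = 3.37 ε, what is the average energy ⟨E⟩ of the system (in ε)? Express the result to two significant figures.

0.81 ε

Eᵢ/kT = 0, 1.780, 2.374.
Z = Σ gᵢe^(−Eᵢ/kT) = 3·e^(−0) + 2·e^(−1.780) + 1·e^(−2.374) = 3.000 + 0.3373 + 0.09311 = 3.430.
⟨E⟩ = Σ Eᵢ gᵢe^(−Eᵢ/kT) / Z = (0·3.000 + 6·0.3373 + 8·0.09311) / 3.430 = 0.81 ε.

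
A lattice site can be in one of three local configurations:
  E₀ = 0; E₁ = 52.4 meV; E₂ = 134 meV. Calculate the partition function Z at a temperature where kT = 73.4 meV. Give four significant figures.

Eᵢ/kT = 0, 0.713896, 1.82561.
Z = Σ e^(−Eᵢ/kT) = e^(−0) + e^(−0.713896) + e^(−1.82561) = 1.00000 + 0.489732 + 0.161119 = 1.65085.

Z = 1.651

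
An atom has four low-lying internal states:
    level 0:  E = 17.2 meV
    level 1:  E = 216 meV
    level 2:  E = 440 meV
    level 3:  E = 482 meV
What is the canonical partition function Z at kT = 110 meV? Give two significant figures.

Eᵢ/kT = 0.1564, 1.964, 4.000, 4.382.
Z = Σ e^(−Eᵢ/kT) = e^(−0.1564) + e^(−1.964) + e^(−4.000) + e^(−4.382) = 0.8552 + 0.1403 + 0.01832 + 0.01250 = 1.026.

Z = 1.0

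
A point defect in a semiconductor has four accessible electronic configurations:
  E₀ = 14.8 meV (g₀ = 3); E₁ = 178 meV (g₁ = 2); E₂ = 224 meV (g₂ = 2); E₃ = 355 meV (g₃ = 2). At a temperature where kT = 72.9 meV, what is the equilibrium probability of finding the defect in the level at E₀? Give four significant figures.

Eᵢ/kT = 0.203018, 2.44170, 3.07270, 4.86968.
Z = Σ gᵢe^(−Eᵢ/kT) = 3·e^(−0.203018) + 2·e^(−2.44170) + 2·e^(−3.07270) + 2·e^(−4.86968) = 2.44879 + 0.174026 + 0.0925920 + 0.0153516 = 2.73076.
P₀ = g₀ e^(−E₀/kT) / Z = 2.44879/2.73076 = 0.8967.

0.8967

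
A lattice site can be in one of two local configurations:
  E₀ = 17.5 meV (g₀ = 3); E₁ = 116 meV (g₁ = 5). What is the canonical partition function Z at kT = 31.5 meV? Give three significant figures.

Eᵢ/kT = 0.55556, 3.6825.
Z = Σ gᵢe^(−Eᵢ/kT) = 3·e^(−0.55556) + 5·e^(−3.6825) = 1.7213 + 0.12580 = 1.8471.

Z = 1.85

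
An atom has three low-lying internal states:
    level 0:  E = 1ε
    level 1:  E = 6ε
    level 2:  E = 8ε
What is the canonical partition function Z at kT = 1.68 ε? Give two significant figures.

Eᵢ/kT = 0.5952, 3.571, 4.762.
Z = Σ e^(−Eᵢ/kT) = e^(−0.5952) + e^(−3.571) + e^(−4.762) = 0.5515 + 0.02813 + 0.008548 = 0.5882.

Z = 0.59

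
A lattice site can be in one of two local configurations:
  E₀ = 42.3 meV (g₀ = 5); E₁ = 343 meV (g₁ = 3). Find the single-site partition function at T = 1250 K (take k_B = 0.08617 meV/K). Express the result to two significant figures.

Z = 3.5

k_BT = 0.08617 × 1250 K = 107.7 meV.
Eᵢ/kT = 0.3928, 3.185.
Z = Σ gᵢe^(−Eᵢ/kT) = 5·e^(−0.3928) + 3·e^(−3.185) = 3.376 + 0.1241 = 3.500.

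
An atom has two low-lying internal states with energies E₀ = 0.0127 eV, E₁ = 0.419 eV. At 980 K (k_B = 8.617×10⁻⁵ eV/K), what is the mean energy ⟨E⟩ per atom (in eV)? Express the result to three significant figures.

0.0160 eV

k_BT = 8.617×10⁻⁵ × 980 K = 0.084447 eV.
Eᵢ/kT = 0.15039, 4.9617.
Z = Σ e^(−Eᵢ/kT) = e^(−0.15039) + e^(−4.9617) = 0.86037 + 0.0070010 = 0.86737.
⟨E⟩ = Σ Eᵢ e^(−Eᵢ/kT) / Z = (0.0127·0.86037 + 0.419·0.0070010) / 0.86737 = 0.0160 eV.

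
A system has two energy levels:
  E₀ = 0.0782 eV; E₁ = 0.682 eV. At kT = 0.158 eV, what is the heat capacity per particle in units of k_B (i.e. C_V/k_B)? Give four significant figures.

Eᵢ/kT = 0.494937, 4.31646.
Z = Σ e^(−Eᵢ/kT) = e^(−0.494937) + e^(−4.31646) = 0.609609 + 0.0133470 = 0.622956.
⟨E⟩ = 0.0911366 eV, ⟨E²⟩ = 0.0159496 eV².
C_V/k_B = (⟨E²⟩ − ⟨E⟩²)/(kT)² = (0.0159496 − 0.00830588)/0.0249640 = 0.3062.

0.3062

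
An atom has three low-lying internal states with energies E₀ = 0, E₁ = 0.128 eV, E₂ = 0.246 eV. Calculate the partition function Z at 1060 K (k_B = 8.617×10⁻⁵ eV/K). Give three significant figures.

Z = 1.31

k_BT = 8.617×10⁻⁵ × 1060 K = 0.091340 eV.
Eᵢ/kT = 0, 1.4014, 2.6932.
Z = Σ e^(−Eᵢ/kT) = e^(−0) + e^(−1.4014) + e^(−2.6932) = 1.0000 + 0.24625 + 0.067664 = 1.3139.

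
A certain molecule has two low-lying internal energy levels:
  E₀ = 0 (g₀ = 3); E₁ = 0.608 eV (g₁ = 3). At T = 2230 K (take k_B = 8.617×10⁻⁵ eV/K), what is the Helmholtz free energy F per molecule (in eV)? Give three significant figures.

-0.219 eV

k_BT = 8.617×10⁻⁵ × 2230 K = 0.19216 eV.
Eᵢ/kT = 0, 3.1640.
Z = Σ gᵢe^(−Eᵢ/kT) = 3·e^(−0) + 3·e^(−3.1640) = 3.0000 + 0.12677 = 3.1268.
F = −kT ln Z = −0.19216 × ln(3.1268) = −0.19216 × 1.1400 = -0.219 eV.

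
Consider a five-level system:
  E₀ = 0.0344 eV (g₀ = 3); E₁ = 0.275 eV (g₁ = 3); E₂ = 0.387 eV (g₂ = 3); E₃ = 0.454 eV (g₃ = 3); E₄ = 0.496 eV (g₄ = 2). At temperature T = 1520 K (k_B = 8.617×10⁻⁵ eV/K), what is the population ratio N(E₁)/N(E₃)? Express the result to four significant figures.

3.922

k_BT = 8.617×10⁻⁵ × 1520 K = 0.130978 eV.
n₁/n₃ = (g₁/g₃) exp[−(E₁−E₃)/kT] = (3/3) × exp(−(-0.179 eV)/(0.130978 eV)) = (3/3) × exp(1.36664) = 3.922.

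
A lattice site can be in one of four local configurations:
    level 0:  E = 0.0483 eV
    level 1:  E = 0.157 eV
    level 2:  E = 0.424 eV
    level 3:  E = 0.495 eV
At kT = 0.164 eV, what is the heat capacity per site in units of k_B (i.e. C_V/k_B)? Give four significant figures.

0.5398

Eᵢ/kT = 0.294512, 0.957317, 2.58537, 3.01829.
Z = Σ e^(−Eᵢ/kT) = e^(−0.294512) + e^(−0.957317) + e^(−2.58537) + e^(−3.01829) = 0.744895 + 0.383922 + 0.0753682 + 0.0488847 = 1.25307.
⟨E⟩ = 0.121628 eV, ⟨E²⟩ = 0.0293107 eV².
C_V/k_B = (⟨E²⟩ − ⟨E⟩²)/(kT)² = (0.0293107 − 0.0147934)/0.0268960 = 0.5398.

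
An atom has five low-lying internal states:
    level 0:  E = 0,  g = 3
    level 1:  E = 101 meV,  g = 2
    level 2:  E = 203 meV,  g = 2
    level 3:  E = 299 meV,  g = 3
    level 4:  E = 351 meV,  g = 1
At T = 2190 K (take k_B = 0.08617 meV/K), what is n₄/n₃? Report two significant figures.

k_BT = 0.08617 × 2190 K = 188.7 meV.
n₄/n₃ = (g₄/g₃) exp[−(E₄−E₃)/kT] = (1/3) × exp(−(52 meV)/(188.7 meV)) = (1/3) × exp(-0.2756) = 0.25.

0.25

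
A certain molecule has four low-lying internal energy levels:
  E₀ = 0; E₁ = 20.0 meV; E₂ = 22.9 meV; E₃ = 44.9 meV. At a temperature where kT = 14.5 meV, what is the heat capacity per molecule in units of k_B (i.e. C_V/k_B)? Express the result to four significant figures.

Eᵢ/kT = 0, 1.37931, 1.57931, 3.09655.
Z = Σ e^(−Eᵢ/kT) = e^(−0) + e^(−1.37931) + e^(−1.57931) + e^(−3.09655) = 1.00000 + 0.251752 + 0.206117 + 0.0452049 = 1.50307.
⟨E⟩ = 7.84050 meV, ⟨E²⟩ = 199.541 meV².
C_V/k_B = (⟨E²⟩ − ⟨E⟩²)/(kT)² = (199.541 − 61.4734)/210.250 = 0.6567.

0.6567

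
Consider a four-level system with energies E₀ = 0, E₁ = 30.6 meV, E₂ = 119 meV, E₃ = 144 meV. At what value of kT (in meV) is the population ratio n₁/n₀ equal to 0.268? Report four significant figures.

23.24 meV

n₁/n₀ = exp[−(E₁−E₀)/kT] = 0.268.
⇒ (E₁−E₀)/kT = ln(1/0.268) = ln(3.73134) = 1.31677.
kT = 30.6 meV / 1.31677 = 23.24 meV.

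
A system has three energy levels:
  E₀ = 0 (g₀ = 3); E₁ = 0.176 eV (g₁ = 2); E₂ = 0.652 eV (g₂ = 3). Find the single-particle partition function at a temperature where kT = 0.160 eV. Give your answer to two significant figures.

Z = 3.7

Eᵢ/kT = 0, 1.100, 4.075.
Z = Σ gᵢe^(−Eᵢ/kT) = 3·e^(−0) + 2·e^(−1.100) + 3·e^(−4.075) = 3.000 + 0.6657 + 0.05098 = 3.717.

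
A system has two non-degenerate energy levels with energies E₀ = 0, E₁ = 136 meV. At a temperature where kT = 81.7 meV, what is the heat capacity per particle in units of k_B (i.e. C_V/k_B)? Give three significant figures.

Eᵢ/kT = 0, 1.6646.
Z = Σ e^(−Eᵢ/kT) = e^(−0) + e^(−1.6646) = 1.0000 + 0.18927 = 1.1893.
⟨E⟩ = 21.644 meV, ⟨E²⟩ = 2943.5 meV².
C_V/k_B = (⟨E²⟩ − ⟨E⟩²)/(kT)² = (2943.5 − 468.46)/6674.9 = 0.371.

0.371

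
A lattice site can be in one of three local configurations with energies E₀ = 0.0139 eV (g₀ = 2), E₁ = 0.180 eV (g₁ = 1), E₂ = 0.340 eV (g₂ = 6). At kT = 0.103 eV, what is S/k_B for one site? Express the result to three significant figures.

Eᵢ/kT = 0.13495, 1.7476, 3.3010.
Z = Σ gᵢe^(−Eᵢ/kT) = 2·e^(−0.13495) + 1·e^(−1.7476) + 6·e^(−3.3010) = 1.7475 + 0.17419 + 0.22108 = 2.1428.
⟨E⟩ = Σ EᵢPᵢ = 0.061047 eV.
S/k_B = ln Z + ⟨E⟩/kT = ln(2.1428) + 0.061047/0.103 = 0.76211 + 0.59269 = 1.35.

1.35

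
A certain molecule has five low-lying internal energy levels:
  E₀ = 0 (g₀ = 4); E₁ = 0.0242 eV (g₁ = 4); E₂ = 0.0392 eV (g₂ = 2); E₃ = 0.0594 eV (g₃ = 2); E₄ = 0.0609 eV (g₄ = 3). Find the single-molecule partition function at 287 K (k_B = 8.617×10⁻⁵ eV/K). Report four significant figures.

Z = 6.350

k_BT = 8.617×10⁻⁵ × 287 K = 0.0247308 eV.
Eᵢ/kT = 0, 0.978537, 1.58507, 2.40186, 2.46252.
Z = Σ gᵢe^(−Eᵢ/kT) = 4·e^(−0) + 4·e^(−0.978537) + 2·e^(−1.58507) + 2·e^(−2.40186) + 3·e^(−2.46252) = 4.00000 + 1.50344 + 0.409867 + 0.181099 + 0.255660 = 6.35007.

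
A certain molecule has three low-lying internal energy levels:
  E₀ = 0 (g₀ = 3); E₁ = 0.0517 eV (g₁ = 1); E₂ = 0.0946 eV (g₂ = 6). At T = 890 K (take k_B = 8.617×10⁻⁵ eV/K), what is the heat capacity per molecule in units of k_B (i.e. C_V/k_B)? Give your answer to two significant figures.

0.32

k_BT = 8.617×10⁻⁵ × 890 K = 0.07669 eV.
Eᵢ/kT = 0, 0.6741, 1.234.
Z = Σ gᵢe^(−Eᵢ/kT) = 3·e^(−0) + 1·e^(−0.6741) + 6·e^(−1.234) = 3.000 + 0.5096 + 1.747 = 5.257.
⟨E⟩ = 0.03645 eV, ⟨E²⟩ = 0.003233 eV².
C_V/k_B = (⟨E²⟩ − ⟨E⟩²)/(kT)² = (0.003233 − 0.001329)/0.005881 = 0.32.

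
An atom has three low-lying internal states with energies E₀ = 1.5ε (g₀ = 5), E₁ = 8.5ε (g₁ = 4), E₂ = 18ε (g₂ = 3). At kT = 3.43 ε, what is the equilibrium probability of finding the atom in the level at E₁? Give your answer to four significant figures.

Eᵢ/kT = 0.437318, 2.47813, 5.24781.
Z = Σ gᵢe^(−Eᵢ/kT) = 5·e^(−0.437318) + 4·e^(−2.47813) + 3·e^(−5.24781) = 3.22883 + 0.335600 + 0.0157771 = 3.58021.
P₁ = g₁ e^(−E₁/kT) / Z = 0.335600/3.58021 = 0.09374.

0.09374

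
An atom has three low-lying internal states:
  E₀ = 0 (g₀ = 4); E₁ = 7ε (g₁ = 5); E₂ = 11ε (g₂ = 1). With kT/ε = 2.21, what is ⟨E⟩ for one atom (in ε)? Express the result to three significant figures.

Eᵢ/kT = 0, 3.1674, 4.9774.
Z = Σ gᵢe^(−Eᵢ/kT) = 4·e^(−0) + 5·e^(−3.1674) + 1·e^(−4.9774) = 4.0000 + 0.21056 + 0.0068920 = 4.2175.
⟨E⟩ = Σ Eᵢ gᵢe^(−Eᵢ/kT) / Z = (0·4.0000 + 7·0.21056 + 11·0.0068920) / 4.2175 = 0.367 ε.

0.367 ε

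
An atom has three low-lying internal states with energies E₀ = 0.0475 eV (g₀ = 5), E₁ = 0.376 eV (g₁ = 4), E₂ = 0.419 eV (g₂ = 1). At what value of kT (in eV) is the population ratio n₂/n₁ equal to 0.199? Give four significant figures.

n₂/n₁ = (g₂/g₁) exp[−(E₂−E₁)/kT] = 0.199.
⇒ (E₂−E₁)/kT = ln((1/4)/0.199) = ln(1.25628) = 0.228155.
kT = 0.043 eV / 0.228155 = 0.1885 eV.

0.1885 eV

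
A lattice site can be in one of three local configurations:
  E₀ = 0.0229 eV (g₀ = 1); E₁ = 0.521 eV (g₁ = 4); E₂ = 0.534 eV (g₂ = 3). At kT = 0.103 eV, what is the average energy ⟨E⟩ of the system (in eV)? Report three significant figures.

0.0481 eV

Eᵢ/kT = 0.22233, 5.0583, 5.1845.
Z = Σ gᵢe^(−Eᵢ/kT) = 1·e^(−0.22233) + 4·e^(−5.0583) + 3·e^(−5.1845) = 0.80065 + 0.025425 + 0.016808 = 0.84288.
⟨E⟩ = Σ Eᵢ gᵢe^(−Eᵢ/kT) / Z = (0.0229·0.80065 + 0.521·0.025425 + 0.534·0.016808) / 0.84288 = 0.0481 eV.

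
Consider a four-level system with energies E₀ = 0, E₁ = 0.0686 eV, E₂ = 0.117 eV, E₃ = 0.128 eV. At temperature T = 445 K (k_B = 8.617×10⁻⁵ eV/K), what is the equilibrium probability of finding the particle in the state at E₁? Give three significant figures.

k_BT = 8.617×10⁻⁵ × 445 K = 0.038346 eV.
Eᵢ/kT = 0, 1.7890, 3.0512, 3.3380.
Z = Σ e^(−Eᵢ/kT) = e^(−0) + e^(−1.7890) + e^(−3.0512) + e^(−3.3380) = 1.0000 + 0.16713 + 0.047302 + 0.035508 = 1.2499.
P₁ = e^(−E₁/kT) / Z = 0.16713/1.2499 = 0.134.

0.134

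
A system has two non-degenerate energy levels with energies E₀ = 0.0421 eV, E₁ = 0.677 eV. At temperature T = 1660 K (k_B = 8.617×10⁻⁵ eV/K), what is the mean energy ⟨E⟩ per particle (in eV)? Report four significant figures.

k_BT = 8.617×10⁻⁵ × 1660 K = 0.143042 eV.
Eᵢ/kT = 0.294319, 4.73288.
Z = Σ e^(−Eᵢ/kT) = e^(−0.294319) + e^(−4.73288) = 0.745039 + 0.00880109 = 0.753840.
⟨E⟩ = Σ Eᵢ e^(−Eᵢ/kT) / Z = (0.0421·0.745039 + 0.677·0.00880109) / 0.753840 = 0.04951 eV.

0.04951 eV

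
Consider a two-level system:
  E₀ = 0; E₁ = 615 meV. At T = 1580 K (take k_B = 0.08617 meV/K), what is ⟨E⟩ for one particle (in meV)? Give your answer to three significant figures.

6.64 meV

k_BT = 0.08617 × 1580 K = 136.15 meV.
Eᵢ/kT = 0, 4.5171.
Z = Σ e^(−Eᵢ/kT) = e^(−0) + e^(−4.5171) = 1.0000 + 0.010921 = 1.0109.
⟨E⟩ = Σ Eᵢ e^(−Eᵢ/kT) / Z = (0·1.0000 + 615·0.010921) / 1.0109 = 6.64 meV.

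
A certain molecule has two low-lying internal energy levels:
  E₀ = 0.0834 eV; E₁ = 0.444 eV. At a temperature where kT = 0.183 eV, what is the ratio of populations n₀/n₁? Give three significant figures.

7.17

n₀/n₁ = exp[−(E₀−E₁)/kT] = exp(−(-0.3606 eV)/(0.183 eV)) = exp(1.9705) = 7.17.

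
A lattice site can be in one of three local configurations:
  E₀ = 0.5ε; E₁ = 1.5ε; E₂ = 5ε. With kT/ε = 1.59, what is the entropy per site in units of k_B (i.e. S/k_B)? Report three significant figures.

Eᵢ/kT = 0.31447, 0.94340, 3.1447.
Z = Σ e^(−Eᵢ/kT) = e^(−0.31447) + e^(−0.94340) + e^(−3.1447) = 0.73018 + 0.38930 + 0.043080 = 1.1626.
⟨E⟩ = Σ EᵢPᵢ = 1.0016 ε.
S/k_B = ln Z + ⟨E⟩/kT = ln(1.1626) + 1.0016/1.59 = 0.15066 + 0.62994 = 0.781.

0.781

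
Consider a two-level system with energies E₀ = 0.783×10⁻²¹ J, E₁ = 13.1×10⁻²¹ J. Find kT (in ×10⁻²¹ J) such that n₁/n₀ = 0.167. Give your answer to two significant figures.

n₁/n₀ = exp[−(E₁−E₀)/kT] = 0.167.
⇒ (E₁−E₀)/kT = ln(1/0.167) = ln(5.988) = 1.790.
kT = 12.317 ×10⁻²¹ J / 1.790 = 6.9 ×10⁻²¹ J.

6.9 ×10⁻²¹ J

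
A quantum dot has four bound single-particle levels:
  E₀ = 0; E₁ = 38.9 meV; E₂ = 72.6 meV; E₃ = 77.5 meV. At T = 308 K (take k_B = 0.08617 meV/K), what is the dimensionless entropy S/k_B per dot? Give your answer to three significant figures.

k_BT = 0.08617 × 308 K = 26.540 meV.
Eᵢ/kT = 0, 1.4657, 2.7355, 2.9201.
Z = Σ e^(−Eᵢ/kT) = e^(−0) + e^(−1.4657) + e^(−2.7355) + e^(−2.9201) = 1.0000 + 0.23092 + 0.064862 + 0.053928 = 1.3497.
⟨E⟩ = Σ EᵢPᵢ = 13.241 meV.
S/k_B = ln Z + ⟨E⟩/kT = ln(1.3497) + 13.241/26.540 = 0.29988 + 0.49891 = 0.799.

0.799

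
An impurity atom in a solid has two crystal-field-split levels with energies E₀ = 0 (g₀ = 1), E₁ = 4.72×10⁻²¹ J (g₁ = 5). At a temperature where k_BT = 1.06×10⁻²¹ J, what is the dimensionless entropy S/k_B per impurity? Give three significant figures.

Eᵢ/kT = 0, 4.4528.
Z = Σ gᵢe^(−Eᵢ/kT) = 1·e^(−0) + 5·e^(−4.4528) = 1.0000 + 0.058230 = 1.0582.
⟨E⟩ = Σ EᵢPᵢ = 0.25973 ×10⁻²¹ J.
S/k_B = ln Z + ⟨E⟩/kT = ln(1.0582) + 0.25973/1.06 = 0.056569 + 0.24503 = 0.302.

0.302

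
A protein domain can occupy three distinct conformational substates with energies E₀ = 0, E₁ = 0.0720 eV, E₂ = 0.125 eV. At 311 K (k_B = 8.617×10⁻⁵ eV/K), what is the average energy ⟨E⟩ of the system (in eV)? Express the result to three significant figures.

0.00564 eV

k_BT = 8.617×10⁻⁵ × 311 K = 0.026799 eV.
Eᵢ/kT = 0, 2.6867, 4.6644.
Z = Σ e^(−Eᵢ/kT) = e^(−0) + e^(−2.6867) + e^(−4.6644) = 1.0000 + 0.068105 + 0.0094249 = 1.0775.
⟨E⟩ = Σ Eᵢ e^(−Eᵢ/kT) / Z = (0·1.0000 + 0.0720·0.068105 + 0.125·0.0094249) / 1.0775 = 0.00564 eV.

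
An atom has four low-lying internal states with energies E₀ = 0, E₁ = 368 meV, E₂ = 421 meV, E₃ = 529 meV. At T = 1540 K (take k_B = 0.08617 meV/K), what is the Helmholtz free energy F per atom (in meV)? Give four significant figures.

-15.39 meV

k_BT = 0.08617 × 1540 K = 132.702 meV.
Eᵢ/kT = 0, 2.77313, 3.17252, 3.98638.
Z = Σ e^(−Eᵢ/kT) = e^(−0) + e^(−2.77313) + e^(−3.17252) + e^(−3.98638) = 1.00000 + 0.0624662 + 0.0418979 + 0.0185668 = 1.12293.
F = −kT ln Z = −132.702 × ln(1.12293) = −132.702 × 0.115941 = -15.39 meV.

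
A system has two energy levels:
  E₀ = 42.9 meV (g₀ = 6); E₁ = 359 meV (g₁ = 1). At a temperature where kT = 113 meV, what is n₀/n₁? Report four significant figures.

98.41

n₀/n₁ = (g₀/g₁) exp[−(E₀−E₁)/kT] = (6/1) × exp(−(-316.1 meV)/(113 meV)) = (6/1) × exp(2.79735) = 98.41.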